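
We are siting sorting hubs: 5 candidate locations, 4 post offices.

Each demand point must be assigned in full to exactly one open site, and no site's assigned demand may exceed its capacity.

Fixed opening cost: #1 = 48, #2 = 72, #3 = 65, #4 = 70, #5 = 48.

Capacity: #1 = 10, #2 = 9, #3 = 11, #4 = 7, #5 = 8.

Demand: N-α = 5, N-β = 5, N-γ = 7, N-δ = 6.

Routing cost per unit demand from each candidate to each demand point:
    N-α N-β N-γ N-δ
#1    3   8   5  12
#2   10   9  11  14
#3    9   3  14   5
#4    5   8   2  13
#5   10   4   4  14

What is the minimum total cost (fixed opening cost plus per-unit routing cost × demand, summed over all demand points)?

249

Open {#1, #3, #5}; cheapest assignment that respects the capacities:
  #1 (cap 10, load 5): N-α — cost 5×3 = 15
  #3 (cap 11, load 11): N-β, N-δ — cost 5×3 + 6×5 = 45
  #5 (cap 8, load 7): N-γ — cost 7×4 = 28
  Shipping 88, fixed 161 → total 249.
  Any other capacity-feasible assignment to {#1, #3, #5} ships for at least 88.
Compare {#1, #3, #4}: its best feasible assignment gives total 257.
Compare {#3, #4, #5}: its best feasible assignment gives total 281.
Every other set of open sites that can feasibly serve all demand totals ≥ 257 even under its best assignment. Minimum: 249.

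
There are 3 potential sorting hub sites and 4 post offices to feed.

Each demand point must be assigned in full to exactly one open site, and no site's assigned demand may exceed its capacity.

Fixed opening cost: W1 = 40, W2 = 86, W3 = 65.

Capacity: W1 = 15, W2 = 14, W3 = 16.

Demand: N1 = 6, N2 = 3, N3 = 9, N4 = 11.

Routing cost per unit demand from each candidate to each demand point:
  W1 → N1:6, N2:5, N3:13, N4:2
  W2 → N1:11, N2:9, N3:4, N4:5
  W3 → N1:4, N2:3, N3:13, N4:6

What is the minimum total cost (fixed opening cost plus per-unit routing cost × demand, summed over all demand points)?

Open {W1, W2, W3}; cheapest assignment that respects the capacities:
  W1 (cap 15, load 11): N4 — cost 11×2 = 22
  W2 (cap 14, load 9): N3 — cost 9×4 = 36
  W3 (cap 16, load 9): N1, N2 — cost 6×4 + 3×3 = 33
  Shipping 91, fixed 191 → total 282.
  Any other capacity-feasible assignment to {W1, W2, W3} ships for at least 91.
Compare {W1, W3}: its best feasible assignment gives total 283.
Compare {W1, W2}: its best feasible assignment gives total 361.
Every other set of open sites that can feasibly serve all demand totals ≥ 283 even under its best assignment. Minimum: 282.

282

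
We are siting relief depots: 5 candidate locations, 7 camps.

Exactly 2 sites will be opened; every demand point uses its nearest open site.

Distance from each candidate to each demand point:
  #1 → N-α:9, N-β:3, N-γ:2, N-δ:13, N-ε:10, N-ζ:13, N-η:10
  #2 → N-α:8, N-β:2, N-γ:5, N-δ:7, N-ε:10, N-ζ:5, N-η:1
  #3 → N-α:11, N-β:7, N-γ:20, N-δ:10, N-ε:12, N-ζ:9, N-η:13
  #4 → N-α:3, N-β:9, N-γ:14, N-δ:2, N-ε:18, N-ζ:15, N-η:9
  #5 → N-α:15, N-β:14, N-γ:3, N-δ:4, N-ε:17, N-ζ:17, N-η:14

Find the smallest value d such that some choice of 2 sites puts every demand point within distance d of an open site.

10

Open {#1, #2}.
  Farthest demand point is N-ε at distance 10 (to #1); all others are ≤ 10.
With {#1, #3} the worst case is 10.
With {#2, #3} the worst case is 10.
No size-2 selection achieves below 10.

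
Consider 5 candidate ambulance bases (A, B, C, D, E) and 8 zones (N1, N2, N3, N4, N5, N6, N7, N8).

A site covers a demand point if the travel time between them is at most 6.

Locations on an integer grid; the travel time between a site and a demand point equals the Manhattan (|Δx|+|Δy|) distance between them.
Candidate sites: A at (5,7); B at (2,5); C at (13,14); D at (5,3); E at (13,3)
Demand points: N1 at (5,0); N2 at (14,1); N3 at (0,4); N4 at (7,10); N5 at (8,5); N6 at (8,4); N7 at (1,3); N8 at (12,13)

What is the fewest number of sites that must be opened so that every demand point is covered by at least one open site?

4

Coverage sets (demand points within 6 of each site):
  A: {N4, N5, N6}
  B: {N3, N5, N7}
  C: {N8}
  D: {N1, N3, N5, N6, N7}
  E: {N2, N6}
No 3 sites suffice: every size-3 union leaves at least one demand point uncovered.
But {A, C, D, E} covers everything, so the minimum is 4.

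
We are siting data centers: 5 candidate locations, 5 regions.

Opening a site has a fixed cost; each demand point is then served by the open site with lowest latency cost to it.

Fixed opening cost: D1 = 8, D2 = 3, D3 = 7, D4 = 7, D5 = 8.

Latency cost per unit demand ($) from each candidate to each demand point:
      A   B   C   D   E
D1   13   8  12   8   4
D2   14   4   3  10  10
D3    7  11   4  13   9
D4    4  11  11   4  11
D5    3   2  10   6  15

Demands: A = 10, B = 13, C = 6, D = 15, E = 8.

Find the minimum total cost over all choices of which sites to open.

192

Open {D1, D2, D4, D5}: assign each demand point to its cheapest open site.
  A→D5 10×3=30, B→D5 13×2=26, C→D2 6×3=18, D→D4 15×4=60, E→D1 8×4=32
  latency cost 166, fixed 26 → total 192.
Compare {D1, D2, D3, D4, D5}: latency cost 166 + fixed 33 = 199.
Compare {D1, D3, D4, D5}: latency cost 172 + fixed 30 = 202.
Compare {D1, D2, D5}: latency cost 196 + fixed 19 = 215.
All other subsets cost ≥ 199. Minimum total cost: 192.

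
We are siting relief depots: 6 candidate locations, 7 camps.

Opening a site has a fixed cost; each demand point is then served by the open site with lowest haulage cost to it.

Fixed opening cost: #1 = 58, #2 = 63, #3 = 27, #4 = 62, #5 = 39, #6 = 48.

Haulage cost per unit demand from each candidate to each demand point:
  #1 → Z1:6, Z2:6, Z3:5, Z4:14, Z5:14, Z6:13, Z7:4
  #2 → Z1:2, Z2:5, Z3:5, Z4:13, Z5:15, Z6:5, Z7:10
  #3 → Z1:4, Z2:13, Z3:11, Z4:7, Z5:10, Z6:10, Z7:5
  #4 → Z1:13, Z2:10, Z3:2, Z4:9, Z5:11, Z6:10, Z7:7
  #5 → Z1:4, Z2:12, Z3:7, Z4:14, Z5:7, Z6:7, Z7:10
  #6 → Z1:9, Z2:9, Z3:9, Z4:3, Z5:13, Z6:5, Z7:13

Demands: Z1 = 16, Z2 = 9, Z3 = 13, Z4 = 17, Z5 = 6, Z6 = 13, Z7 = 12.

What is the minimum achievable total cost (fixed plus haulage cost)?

Open {#2, #3, #6}: assign each demand point to its cheapest open site.
  Z1→#2 16×2=32, Z2→#2 9×5=45, Z3→#2 13×5=65, Z4→#6 17×3=51, Z5→#3 6×10=60, Z6→#2 13×5=65, Z7→#3 12×5=60
  haulage cost 378, fixed 138 → total 516.
Compare {#1, #5, #6}: haulage cost 389 + fixed 145 = 534.
Compare {#2, #3}: haulage cost 446 + fixed 90 = 536.
Compare {#2, #3, #5, #6}: haulage cost 360 + fixed 177 = 537.
All other subsets cost ≥ 534. Minimum total cost: 516.

516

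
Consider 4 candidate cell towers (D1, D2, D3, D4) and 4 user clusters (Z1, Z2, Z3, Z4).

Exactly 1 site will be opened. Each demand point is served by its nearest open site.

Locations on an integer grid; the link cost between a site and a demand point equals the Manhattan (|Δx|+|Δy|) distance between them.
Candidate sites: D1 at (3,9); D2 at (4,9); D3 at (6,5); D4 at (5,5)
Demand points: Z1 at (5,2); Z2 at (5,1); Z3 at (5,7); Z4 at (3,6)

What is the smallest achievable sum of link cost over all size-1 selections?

12

Open {D4}.
  Z1→D4 3, Z2→D4 4, Z3→D4 2, Z4→D4 3  ⇒ total 12.
Compare {D3}: total 16.
Compare {D2}: total 24.
No size-1 selection does better; minimum is 12.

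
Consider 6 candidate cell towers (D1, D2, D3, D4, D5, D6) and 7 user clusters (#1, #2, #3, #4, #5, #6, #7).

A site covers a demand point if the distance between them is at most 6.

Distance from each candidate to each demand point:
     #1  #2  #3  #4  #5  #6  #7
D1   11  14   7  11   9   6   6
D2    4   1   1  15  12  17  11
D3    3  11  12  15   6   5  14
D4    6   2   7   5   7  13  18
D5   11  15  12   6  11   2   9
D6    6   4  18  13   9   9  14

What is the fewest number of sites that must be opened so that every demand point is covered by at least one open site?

Coverage sets (demand points within 6 of each site):
  D1: {#6, #7}
  D2: {#1, #2, #3}
  D3: {#1, #5, #6}
  D4: {#1, #2, #4}
  D5: {#4, #6}
  D6: {#1, #2}
No 3 sites suffice: every size-3 union leaves at least one demand point uncovered.
But {D1, D2, D3, D4} covers everything, so the minimum is 4.

4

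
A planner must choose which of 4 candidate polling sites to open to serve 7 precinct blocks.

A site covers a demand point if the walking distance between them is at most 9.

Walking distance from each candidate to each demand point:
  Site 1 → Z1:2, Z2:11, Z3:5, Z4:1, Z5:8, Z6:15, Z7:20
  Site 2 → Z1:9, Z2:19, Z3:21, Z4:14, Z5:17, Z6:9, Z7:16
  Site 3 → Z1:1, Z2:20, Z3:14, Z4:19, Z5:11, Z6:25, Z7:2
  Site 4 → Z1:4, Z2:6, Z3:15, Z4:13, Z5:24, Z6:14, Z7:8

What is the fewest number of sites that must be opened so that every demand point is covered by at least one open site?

Coverage sets (demand points within 9 of each site):
  Site 1: {Z1, Z3, Z4, Z5}
  Site 2: {Z1, Z6}
  Site 3: {Z1, Z7}
  Site 4: {Z1, Z2, Z7}
No 2 sites suffice: every size-2 union leaves at least one demand point uncovered.
But {Site 1, Site 2, Site 4} covers everything, so the minimum is 3.

3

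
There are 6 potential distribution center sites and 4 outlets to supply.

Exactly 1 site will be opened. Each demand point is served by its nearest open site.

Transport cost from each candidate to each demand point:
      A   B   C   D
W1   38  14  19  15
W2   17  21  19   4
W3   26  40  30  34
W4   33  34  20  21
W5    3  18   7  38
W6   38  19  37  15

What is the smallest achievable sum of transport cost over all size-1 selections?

Open {W2}.
  A→W2 17, B→W2 21, C→W2 19, D→W2 4  ⇒ total 61.
Compare {W5}: total 66.
Compare {W1}: total 86.
No size-1 selection does better; minimum is 61.

61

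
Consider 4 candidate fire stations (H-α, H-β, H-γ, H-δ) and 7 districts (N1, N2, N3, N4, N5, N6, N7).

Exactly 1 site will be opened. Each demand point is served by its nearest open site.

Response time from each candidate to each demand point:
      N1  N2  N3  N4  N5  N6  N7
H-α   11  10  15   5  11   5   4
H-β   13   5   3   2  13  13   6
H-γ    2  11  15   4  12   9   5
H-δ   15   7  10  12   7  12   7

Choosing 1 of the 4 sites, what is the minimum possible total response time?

Open {H-β}.
  N1→H-β 13, N2→H-β 5, N3→H-β 3, N4→H-β 2, N5→H-β 13, N6→H-β 13, N7→H-β 6  ⇒ total 55.
Compare {H-γ}: total 58.
Compare {H-α}: total 61.
No size-1 selection does better; minimum is 55.

55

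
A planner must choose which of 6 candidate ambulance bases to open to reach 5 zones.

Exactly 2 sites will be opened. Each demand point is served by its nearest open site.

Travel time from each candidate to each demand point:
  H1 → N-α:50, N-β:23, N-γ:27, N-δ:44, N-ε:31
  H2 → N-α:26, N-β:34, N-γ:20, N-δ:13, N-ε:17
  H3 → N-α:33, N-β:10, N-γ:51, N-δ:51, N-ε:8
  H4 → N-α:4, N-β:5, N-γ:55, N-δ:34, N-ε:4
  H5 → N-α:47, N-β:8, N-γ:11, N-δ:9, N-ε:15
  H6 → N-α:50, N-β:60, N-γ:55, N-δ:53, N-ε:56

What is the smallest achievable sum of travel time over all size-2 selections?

Open {H4, H5}.
  N-α→H4 4, N-β→H4 5, N-γ→H5 11, N-δ→H5 9, N-ε→H4 4  ⇒ total 33.
Compare {H2, H4}: total 46.
Compare {H2, H5}: total 69.
No size-2 selection does better; minimum is 33.

33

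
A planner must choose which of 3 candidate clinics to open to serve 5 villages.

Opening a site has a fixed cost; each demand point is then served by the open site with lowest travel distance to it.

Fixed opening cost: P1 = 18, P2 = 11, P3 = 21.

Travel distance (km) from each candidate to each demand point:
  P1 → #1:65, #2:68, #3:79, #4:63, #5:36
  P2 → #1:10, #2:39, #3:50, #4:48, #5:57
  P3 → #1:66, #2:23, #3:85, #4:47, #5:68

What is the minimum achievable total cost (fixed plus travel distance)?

212

Open {P1, P2}: assign each demand point to its cheapest open site.
  #1→P2 10, #2→P2 39, #3→P2 50, #4→P2 48, #5→P1 36
  travel distance 183, fixed 29 → total 212.
Compare {P2}: travel distance 204 + fixed 11 = 215.
Compare {P1, P2, P3}: travel distance 166 + fixed 50 = 216.
Compare {P2, P3}: travel distance 187 + fixed 32 = 219.
All other subsets cost ≥ 215. Minimum total cost: 212.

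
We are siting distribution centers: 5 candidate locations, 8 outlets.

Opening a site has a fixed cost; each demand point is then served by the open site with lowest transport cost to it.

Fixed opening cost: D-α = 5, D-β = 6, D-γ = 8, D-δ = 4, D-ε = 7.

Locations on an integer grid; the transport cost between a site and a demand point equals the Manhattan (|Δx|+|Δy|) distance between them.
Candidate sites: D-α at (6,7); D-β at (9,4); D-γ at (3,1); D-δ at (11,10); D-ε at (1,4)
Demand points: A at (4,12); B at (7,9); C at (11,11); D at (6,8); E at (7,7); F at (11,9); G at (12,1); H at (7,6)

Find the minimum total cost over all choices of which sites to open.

Open {D-α, D-δ}: assign each demand point to its cheapest open site.
  A→D-α 7, B→D-α 3, C→D-δ 1, D→D-α 1, E→D-α 1, F→D-δ 1, G→D-δ 10, H→D-α 2
  transport cost 26, fixed 9 → total 35.
Compare {D-α, D-β, D-δ}: transport cost 22 + fixed 15 = 37.
Compare {D-α, D-γ, D-δ}: transport cost 25 + fixed 17 = 42.
Compare {D-α, D-δ, D-ε}: transport cost 26 + fixed 16 = 42.
All other subsets cost ≥ 37. Minimum total cost: 35.

35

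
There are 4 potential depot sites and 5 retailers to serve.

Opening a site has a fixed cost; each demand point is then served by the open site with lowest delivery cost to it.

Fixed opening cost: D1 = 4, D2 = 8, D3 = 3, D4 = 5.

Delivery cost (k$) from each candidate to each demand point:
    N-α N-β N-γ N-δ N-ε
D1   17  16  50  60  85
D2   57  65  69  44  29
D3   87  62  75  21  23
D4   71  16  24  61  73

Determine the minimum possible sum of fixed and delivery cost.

113

Open {D1, D3, D4}: assign each demand point to its cheapest open site.
  N-α→D1 17, N-β→D1 16, N-γ→D4 24, N-δ→D3 21, N-ε→D3 23
  delivery cost 101, fixed 12 → total 113.
Compare {D1, D2, D3, D4}: delivery cost 101 + fixed 20 = 121.
Compare {D1, D3}: delivery cost 127 + fixed 7 = 134.
Compare {D1, D2, D3}: delivery cost 127 + fixed 15 = 142.
All other subsets cost ≥ 121. Minimum total cost: 113.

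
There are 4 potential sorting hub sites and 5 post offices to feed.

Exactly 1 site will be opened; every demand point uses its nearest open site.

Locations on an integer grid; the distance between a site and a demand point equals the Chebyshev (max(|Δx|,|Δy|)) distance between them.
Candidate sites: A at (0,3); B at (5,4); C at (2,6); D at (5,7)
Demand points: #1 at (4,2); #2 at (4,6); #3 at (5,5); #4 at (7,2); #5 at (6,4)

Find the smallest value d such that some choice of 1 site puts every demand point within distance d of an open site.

2

Open {B}.
  Farthest demand point is #1 at distance 2 (to B); all others are ≤ 2.
With {C} the worst case is 5.
With {D} the worst case is 5.
No size-1 selection achieves below 2.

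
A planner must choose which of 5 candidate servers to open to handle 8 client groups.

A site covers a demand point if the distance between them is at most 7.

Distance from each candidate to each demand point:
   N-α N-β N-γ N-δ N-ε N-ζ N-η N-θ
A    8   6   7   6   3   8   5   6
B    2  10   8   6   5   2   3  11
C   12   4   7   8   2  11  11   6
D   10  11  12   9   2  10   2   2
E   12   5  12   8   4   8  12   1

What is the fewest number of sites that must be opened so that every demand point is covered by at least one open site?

Coverage sets (demand points within 7 of each site):
  A: {N-β, N-γ, N-δ, N-ε, N-η, N-θ}
  B: {N-α, N-δ, N-ε, N-ζ, N-η}
  C: {N-β, N-γ, N-ε, N-θ}
  D: {N-ε, N-η, N-θ}
  E: {N-β, N-ε, N-θ}
No single site covers all 8 demand points.
But {A, B} covers everything, so the minimum is 2.

2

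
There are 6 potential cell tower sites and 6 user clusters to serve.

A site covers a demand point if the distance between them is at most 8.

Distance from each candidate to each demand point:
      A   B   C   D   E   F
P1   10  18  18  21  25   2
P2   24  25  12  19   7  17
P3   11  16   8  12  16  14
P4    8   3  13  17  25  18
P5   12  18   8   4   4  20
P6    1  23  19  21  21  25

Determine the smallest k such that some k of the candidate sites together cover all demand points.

Coverage sets (demand points within 8 of each site):
  P1: {F}
  P2: {E}
  P3: {C}
  P4: {A, B}
  P5: {C, D, E}
  P6: {A}
No 2 sites suffice: every size-2 union leaves at least one demand point uncovered.
But {P1, P4, P5} covers everything, so the minimum is 3.

3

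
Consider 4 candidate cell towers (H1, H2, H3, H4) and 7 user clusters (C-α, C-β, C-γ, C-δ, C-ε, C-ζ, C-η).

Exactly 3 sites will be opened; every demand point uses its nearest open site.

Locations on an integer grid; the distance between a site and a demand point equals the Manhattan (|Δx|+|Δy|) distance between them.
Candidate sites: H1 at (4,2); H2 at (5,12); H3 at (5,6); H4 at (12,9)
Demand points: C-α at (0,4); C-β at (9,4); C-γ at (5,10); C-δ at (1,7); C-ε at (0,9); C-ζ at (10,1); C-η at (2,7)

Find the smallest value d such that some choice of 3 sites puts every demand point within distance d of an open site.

Open {H1, H2, H3}.
  Farthest demand point is C-ε at distance 8 (to H2); all others are ≤ 8.
With {H1, H2, H4} the worst case is 8.
With {H1, H3, H4} the worst case is 8.
No size-3 selection achieves below 8.

8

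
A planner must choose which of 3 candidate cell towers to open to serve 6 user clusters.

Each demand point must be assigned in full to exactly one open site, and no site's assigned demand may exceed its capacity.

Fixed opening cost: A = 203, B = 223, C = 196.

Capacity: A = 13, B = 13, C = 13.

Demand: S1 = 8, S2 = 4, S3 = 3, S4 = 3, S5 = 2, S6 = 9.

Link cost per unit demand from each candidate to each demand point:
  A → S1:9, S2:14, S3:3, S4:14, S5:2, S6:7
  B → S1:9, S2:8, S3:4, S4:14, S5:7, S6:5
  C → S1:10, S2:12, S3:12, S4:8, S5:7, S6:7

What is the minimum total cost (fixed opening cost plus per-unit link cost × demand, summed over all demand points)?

Open {A, B, C}; cheapest assignment that respects the capacities:
  A (cap 13, load 13): S1, S3, S5 — cost 8×9 + 3×3 + 2×2 = 85
  B (cap 13, load 13): S2, S6 — cost 4×8 + 9×5 = 77
  C (cap 13, load 3): S4 — cost 3×8 = 24
  Shipping 186, fixed 622 → total 808.
  Any other capacity-feasible assignment to {A, B, C} ships for at least 186.
Total demand is 29 and no other set of sites has combined capacity ≥ 29, so {A, B, C} is the only feasible choice of open sites. Minimum: 808.

808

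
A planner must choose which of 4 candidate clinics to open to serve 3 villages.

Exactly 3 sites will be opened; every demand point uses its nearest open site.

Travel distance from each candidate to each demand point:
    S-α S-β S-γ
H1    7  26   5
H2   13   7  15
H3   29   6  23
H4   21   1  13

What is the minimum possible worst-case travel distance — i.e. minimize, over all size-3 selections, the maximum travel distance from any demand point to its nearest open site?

Open {H1, H2, H3}.
  Farthest demand point is S-α at travel distance 7 (to H1); all others are ≤ 7.
With {H1, H2, H4} the worst case is 7.
With {H1, H3, H4} the worst case is 7.
No size-3 selection achieves below 7.

7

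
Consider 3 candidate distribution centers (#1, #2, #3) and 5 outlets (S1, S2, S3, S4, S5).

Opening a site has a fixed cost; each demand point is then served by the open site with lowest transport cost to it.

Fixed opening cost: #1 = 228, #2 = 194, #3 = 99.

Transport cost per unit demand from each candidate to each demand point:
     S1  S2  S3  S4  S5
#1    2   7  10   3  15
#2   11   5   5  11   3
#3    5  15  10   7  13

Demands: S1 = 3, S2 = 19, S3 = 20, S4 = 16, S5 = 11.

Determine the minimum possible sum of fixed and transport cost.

Open {#2}: assign each demand point to its cheapest open site.
  S1→#2 3×11=33, S2→#2 19×5=95, S3→#2 20×5=100, S4→#2 16×11=176, S5→#2 11×3=33
  transport cost 437, fixed 194 → total 631.
Compare {#2, #3}: transport cost 355 + fixed 293 = 648.
Compare {#1, #2}: transport cost 282 + fixed 422 = 704.
Compare {#1}: transport cost 552 + fixed 228 = 780.
All other subsets cost ≥ 648. Minimum total cost: 631.

631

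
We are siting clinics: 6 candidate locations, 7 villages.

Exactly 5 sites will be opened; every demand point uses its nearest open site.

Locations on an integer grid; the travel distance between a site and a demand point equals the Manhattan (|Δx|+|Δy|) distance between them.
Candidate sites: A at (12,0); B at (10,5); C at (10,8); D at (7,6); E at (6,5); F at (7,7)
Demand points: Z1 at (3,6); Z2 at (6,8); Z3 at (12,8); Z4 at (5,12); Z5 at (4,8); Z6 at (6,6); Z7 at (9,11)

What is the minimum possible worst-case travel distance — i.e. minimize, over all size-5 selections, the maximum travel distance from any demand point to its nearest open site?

Open {A, B, C, D, F}.
  Farthest demand point is Z4 at travel distance 7 (to F); all others are ≤ 7.
With {A, B, C, E, F} the worst case is 7.
With {A, B, D, E, F} the worst case is 7.
No size-5 selection achieves below 7.

7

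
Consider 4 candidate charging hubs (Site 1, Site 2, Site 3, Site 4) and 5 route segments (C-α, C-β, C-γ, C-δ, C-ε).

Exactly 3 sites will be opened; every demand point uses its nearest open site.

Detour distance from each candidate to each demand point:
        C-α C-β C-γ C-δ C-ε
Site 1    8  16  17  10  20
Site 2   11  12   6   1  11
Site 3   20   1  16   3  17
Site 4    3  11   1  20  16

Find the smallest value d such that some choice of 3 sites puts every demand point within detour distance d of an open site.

Open {Site 1, Site 2, Site 3}.
  Farthest demand point is C-ε at detour distance 11 (to Site 2); all others are ≤ 11.
With {Site 1, Site 2, Site 4} the worst case is 11.
With {Site 2, Site 3, Site 4} the worst case is 11.
No size-3 selection achieves below 11.

11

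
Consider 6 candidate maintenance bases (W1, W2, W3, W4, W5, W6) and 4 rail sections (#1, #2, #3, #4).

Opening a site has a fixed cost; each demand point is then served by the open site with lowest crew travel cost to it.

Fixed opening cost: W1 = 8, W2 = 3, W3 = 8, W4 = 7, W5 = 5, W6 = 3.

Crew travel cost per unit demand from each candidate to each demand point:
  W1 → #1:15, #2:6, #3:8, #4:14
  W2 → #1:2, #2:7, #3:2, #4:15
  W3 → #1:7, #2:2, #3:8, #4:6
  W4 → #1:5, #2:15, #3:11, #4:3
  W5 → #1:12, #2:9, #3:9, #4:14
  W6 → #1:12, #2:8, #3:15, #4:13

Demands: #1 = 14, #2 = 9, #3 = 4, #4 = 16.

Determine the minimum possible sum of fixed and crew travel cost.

Open {W2, W3, W4}: assign each demand point to its cheapest open site.
  #1→W2 14×2=28, #2→W3 9×2=18, #3→W2 4×2=8, #4→W4 16×3=48
  crew travel cost 102, fixed 18 → total 120.
Compare {W2, W3, W4, W6}: crew travel cost 102 + fixed 21 = 123.
Compare {W2, W3, W4, W5}: crew travel cost 102 + fixed 23 = 125.
Compare {W1, W2, W3, W4}: crew travel cost 102 + fixed 26 = 128.
All other subsets cost ≥ 123. Minimum total cost: 120.

120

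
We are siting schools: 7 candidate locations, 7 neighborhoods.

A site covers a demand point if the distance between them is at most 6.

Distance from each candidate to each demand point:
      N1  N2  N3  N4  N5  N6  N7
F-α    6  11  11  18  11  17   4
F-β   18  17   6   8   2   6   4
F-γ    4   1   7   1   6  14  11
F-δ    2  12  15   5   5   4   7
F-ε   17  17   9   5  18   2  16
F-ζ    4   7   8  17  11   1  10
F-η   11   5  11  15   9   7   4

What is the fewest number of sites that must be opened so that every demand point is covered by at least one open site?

2

Coverage sets (demand points within 6 of each site):
  F-α: {N1, N7}
  F-β: {N3, N5, N6, N7}
  F-γ: {N1, N2, N4, N5}
  F-δ: {N1, N4, N5, N6}
  F-ε: {N4, N6}
  F-ζ: {N1, N6}
  F-η: {N2, N7}
No single site covers all 7 demand points.
But {F-β, F-γ} covers everything, so the minimum is 2.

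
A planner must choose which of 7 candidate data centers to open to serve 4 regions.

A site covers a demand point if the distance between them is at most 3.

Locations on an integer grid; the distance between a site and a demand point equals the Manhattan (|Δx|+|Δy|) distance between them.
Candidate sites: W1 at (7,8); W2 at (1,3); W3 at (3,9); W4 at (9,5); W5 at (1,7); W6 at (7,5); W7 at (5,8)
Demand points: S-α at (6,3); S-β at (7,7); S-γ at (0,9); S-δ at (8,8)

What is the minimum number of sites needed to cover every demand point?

3

Coverage sets (demand points within 3 of each site):
  W1: {S-β, S-δ}
  W2: {}
  W3: {S-γ}
  W4: {}
  W5: {S-γ}
  W6: {S-α, S-β}
  W7: {S-β, S-δ}
No 2 sites suffice: every size-2 union leaves at least one demand point uncovered.
But {W1, W3, W6} covers everything, so the minimum is 3.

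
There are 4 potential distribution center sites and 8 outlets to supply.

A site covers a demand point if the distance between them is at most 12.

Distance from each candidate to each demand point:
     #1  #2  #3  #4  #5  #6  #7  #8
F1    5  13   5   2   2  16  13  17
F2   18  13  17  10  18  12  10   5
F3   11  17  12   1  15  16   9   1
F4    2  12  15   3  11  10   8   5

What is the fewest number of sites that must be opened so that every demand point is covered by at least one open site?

2

Coverage sets (demand points within 12 of each site):
  F1: {#1, #3, #4, #5}
  F2: {#4, #6, #7, #8}
  F3: {#1, #3, #4, #7, #8}
  F4: {#1, #2, #4, #5, #6, #7, #8}
No single site covers all 8 demand points.
But {F1, F4} covers everything, so the minimum is 2.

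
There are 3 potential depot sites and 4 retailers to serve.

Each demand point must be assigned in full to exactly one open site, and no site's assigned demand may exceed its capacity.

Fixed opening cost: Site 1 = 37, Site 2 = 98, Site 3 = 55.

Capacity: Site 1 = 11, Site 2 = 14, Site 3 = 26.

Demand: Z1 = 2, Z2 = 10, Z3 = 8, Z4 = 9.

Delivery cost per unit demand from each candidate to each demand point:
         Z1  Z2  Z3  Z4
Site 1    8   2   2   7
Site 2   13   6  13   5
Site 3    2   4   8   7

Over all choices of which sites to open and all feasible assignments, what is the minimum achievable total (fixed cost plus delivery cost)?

Open {Site 1, Site 3}; cheapest assignment that respects the capacities:
  Site 1 (cap 11, load 8): Z3 — cost 8×2 = 16
  Site 3 (cap 26, load 21): Z1, Z2, Z4 — cost 2×2 + 10×4 + 9×7 = 107
  Shipping 123, fixed 92 → total 215.
  Any other capacity-feasible assignment to {Site 1, Site 3} ships for at least 123.
Compare {Site 1, Site 2, Site 3}: its best feasible assignment gives total 295.
Compare {Site 2, Site 3}: its best feasible assignment gives total 306.
Every other set of open sites that can feasibly serve all demand totals ≥ 295 even under its best assignment. Minimum: 215.

215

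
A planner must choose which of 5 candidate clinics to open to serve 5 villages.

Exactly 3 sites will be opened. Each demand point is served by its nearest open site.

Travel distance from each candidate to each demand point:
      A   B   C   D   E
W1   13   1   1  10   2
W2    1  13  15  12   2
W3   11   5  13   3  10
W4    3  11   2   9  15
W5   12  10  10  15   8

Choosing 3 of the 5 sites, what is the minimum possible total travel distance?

Open {W1, W2, W3}.
  A→W2 1, B→W1 1, C→W1 1, D→W3 3, E→W1 2  ⇒ total 8.
Compare {W1, W3, W4}: total 10.
Compare {W2, W3, W4}: total 13.
No size-3 selection does better; minimum is 8.

8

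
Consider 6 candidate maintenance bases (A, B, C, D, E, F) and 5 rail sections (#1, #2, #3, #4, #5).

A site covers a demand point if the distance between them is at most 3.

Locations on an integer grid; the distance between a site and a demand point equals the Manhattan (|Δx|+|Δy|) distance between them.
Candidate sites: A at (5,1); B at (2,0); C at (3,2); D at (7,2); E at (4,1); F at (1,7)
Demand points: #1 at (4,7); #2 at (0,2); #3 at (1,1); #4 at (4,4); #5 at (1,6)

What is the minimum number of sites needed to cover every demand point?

2

Coverage sets (demand points within 3 of each site):
  A: {}
  B: {#3}
  C: {#2, #3, #4}
  D: {}
  E: {#3, #4}
  F: {#1, #5}
No single site covers all 5 demand points.
But {C, F} covers everything, so the minimum is 2.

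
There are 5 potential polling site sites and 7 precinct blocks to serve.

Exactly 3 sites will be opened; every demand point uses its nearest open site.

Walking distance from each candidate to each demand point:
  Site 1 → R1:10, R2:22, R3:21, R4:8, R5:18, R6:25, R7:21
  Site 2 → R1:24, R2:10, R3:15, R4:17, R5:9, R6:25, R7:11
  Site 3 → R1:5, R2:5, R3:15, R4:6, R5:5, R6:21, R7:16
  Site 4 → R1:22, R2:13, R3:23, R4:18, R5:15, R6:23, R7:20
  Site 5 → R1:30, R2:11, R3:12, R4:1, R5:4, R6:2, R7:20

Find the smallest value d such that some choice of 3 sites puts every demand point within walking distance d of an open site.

12

Open {Site 1, Site 2, Site 5}.
  Farthest demand point is R3 at walking distance 12 (to Site 5); all others are ≤ 12.
With {Site 2, Site 3, Site 5} the worst case is 12.
With {Site 1, Site 3, Site 5} the worst case is 16.
No size-3 selection achieves below 12.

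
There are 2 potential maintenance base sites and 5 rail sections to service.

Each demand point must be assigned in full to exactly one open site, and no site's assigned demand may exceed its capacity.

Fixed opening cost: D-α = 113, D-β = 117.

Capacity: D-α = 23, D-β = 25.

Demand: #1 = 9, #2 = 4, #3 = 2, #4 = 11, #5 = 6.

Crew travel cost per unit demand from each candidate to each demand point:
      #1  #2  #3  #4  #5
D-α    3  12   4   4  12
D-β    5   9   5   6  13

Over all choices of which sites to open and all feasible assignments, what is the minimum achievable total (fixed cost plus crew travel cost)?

Open {D-α, D-β}; cheapest assignment that respects the capacities:
  D-α (cap 23, load 22): #1, #3, #4 — cost 9×3 + 2×4 + 11×4 = 79
  D-β (cap 25, load 10): #2, #5 — cost 4×9 + 6×13 = 114
  Shipping 193, fixed 230 → total 423.
  Any other capacity-feasible assignment to {D-α, D-β} ships for at least 193.
Total demand is 32 and no other set of sites has combined capacity ≥ 32, so {D-α, D-β} is the only feasible choice of open sites. Minimum: 423.

423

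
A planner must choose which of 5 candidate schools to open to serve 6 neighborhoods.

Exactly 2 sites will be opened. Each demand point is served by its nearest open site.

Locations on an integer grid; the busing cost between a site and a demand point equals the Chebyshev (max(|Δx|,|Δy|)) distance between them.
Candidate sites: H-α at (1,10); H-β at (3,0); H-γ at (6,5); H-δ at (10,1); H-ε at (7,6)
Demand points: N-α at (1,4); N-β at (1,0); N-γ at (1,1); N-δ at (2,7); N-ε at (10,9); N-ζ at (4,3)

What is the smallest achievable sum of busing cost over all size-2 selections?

18

Open {H-β, H-γ}.
  N-α→H-β 4, N-β→H-β 2, N-γ→H-β 2, N-δ→H-γ 4, N-ε→H-γ 4, N-ζ→H-γ 2  ⇒ total 18.
Compare {H-β, H-ε}: total 19.
Compare {H-α, H-β}: total 23.
No size-2 selection does better; minimum is 18.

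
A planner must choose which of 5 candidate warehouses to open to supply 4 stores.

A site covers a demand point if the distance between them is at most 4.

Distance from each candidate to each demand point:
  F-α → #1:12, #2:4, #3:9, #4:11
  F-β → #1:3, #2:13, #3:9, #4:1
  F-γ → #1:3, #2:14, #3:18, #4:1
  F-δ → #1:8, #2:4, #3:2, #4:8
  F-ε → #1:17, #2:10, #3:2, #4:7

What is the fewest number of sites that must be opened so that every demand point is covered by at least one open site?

2

Coverage sets (demand points within 4 of each site):
  F-α: {#2}
  F-β: {#1, #4}
  F-γ: {#1, #4}
  F-δ: {#2, #3}
  F-ε: {#3}
No single site covers all 4 demand points.
But {F-β, F-δ} covers everything, so the minimum is 2.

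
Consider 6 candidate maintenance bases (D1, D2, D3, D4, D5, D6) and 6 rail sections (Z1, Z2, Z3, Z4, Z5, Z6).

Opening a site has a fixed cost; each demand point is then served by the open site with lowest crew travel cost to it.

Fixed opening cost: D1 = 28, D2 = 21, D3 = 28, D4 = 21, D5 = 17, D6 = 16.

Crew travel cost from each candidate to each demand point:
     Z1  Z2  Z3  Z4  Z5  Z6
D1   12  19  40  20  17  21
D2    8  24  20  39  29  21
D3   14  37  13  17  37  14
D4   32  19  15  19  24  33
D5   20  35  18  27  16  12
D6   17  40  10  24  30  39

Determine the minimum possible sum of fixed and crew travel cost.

Open {D4, D5}: assign each demand point to its cheapest open site.
  Z1→D5 20, Z2→D4 19, Z3→D4 15, Z4→D4 19, Z5→D5 16, Z6→D5 12
  crew travel cost 101, fixed 38 → total 139.
Compare {D1, D5}: crew travel cost 97 + fixed 45 = 142.
Compare {D1, D6}: crew travel cost 99 + fixed 44 = 143.
Compare {D2, D5}: crew travel cost 105 + fixed 38 = 143.
All other subsets cost ≥ 142. Minimum total cost: 139.

139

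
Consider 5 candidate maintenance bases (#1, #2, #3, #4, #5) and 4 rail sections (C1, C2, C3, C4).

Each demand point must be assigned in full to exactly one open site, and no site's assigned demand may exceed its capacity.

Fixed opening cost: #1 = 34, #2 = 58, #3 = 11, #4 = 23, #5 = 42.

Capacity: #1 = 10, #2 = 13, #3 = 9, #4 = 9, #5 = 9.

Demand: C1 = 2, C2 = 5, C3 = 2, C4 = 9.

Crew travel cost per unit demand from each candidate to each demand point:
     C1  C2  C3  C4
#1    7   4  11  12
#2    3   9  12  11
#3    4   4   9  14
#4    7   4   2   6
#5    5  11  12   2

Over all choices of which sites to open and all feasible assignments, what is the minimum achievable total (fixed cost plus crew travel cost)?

Open {#3, #5}; cheapest assignment that respects the capacities:
  #3 (cap 9, load 9): C1, C2, C3 — cost 2×4 + 5×4 + 2×9 = 46
  #5 (cap 9, load 9): C4 — cost 9×2 = 18
  Shipping 64, fixed 53 → total 117.
  Any other capacity-feasible assignment to {#3, #5} ships for at least 64.
Compare {#4, #5}: its best feasible assignment gives total 121.
Compare {#3, #4, #5}: its best feasible assignment gives total 126.
Every other set of open sites that can feasibly serve all demand totals ≥ 121 even under its best assignment. Minimum: 117.

117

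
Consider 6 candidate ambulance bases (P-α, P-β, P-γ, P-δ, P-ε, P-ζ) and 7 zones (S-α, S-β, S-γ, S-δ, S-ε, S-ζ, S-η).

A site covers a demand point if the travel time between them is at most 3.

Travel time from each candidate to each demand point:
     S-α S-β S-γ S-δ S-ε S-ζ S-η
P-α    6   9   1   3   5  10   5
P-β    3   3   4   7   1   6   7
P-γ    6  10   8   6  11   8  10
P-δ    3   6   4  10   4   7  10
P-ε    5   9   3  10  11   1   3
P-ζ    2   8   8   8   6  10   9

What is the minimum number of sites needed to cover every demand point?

Coverage sets (demand points within 3 of each site):
  P-α: {S-γ, S-δ}
  P-β: {S-α, S-β, S-ε}
  P-γ: {}
  P-δ: {S-α}
  P-ε: {S-γ, S-ζ, S-η}
  P-ζ: {S-α}
No 2 sites suffice: every size-2 union leaves at least one demand point uncovered.
But {P-α, P-β, P-ε} covers everything, so the minimum is 3.

3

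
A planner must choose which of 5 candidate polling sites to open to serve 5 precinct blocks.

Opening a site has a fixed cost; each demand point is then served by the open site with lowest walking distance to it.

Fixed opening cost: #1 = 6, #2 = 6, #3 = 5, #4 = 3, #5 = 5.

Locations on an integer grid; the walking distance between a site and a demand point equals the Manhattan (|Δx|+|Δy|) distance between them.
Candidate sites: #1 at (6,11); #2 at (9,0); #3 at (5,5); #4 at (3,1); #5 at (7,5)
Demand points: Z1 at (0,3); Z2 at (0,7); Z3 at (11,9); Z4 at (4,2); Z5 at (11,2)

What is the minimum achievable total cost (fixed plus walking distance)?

39

Open {#4, #5}: assign each demand point to its cheapest open site.
  Z1→#4 5, Z2→#4 9, Z3→#5 8, Z4→#4 2, Z5→#5 7
  walking distance 31, fixed 8 → total 39.
Compare {#2, #4}: walking distance 31 + fixed 9 = 40.
Compare {#1, #4}: walking distance 32 + fixed 9 = 41.
Compare {#3, #4}: walking distance 33 + fixed 8 = 41.
All other subsets cost ≥ 40. Minimum total cost: 39.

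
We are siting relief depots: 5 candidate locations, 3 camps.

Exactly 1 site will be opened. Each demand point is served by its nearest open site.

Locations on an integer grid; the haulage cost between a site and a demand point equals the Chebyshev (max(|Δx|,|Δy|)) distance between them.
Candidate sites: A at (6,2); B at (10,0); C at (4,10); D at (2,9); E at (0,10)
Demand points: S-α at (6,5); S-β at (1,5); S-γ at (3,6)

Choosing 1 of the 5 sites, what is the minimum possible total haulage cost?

11

Open {D}.
  S-α→D 4, S-β→D 4, S-γ→D 3  ⇒ total 11.
Compare {A}: total 12.
Compare {C}: total 14.
No size-1 selection does better; minimum is 11.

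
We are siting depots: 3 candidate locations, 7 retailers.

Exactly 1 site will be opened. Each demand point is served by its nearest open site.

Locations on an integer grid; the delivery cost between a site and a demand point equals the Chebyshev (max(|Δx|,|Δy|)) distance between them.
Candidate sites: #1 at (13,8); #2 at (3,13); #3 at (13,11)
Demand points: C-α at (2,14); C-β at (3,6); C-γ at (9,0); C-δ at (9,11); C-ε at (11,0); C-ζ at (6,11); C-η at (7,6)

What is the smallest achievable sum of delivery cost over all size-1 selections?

50

Open {#2}.
  C-α→#2 1, C-β→#2 7, C-γ→#2 13, C-δ→#2 6, C-ε→#2 13, C-ζ→#2 3, C-η→#2 7  ⇒ total 50.
Compare {#1}: total 54.
Compare {#3}: total 60.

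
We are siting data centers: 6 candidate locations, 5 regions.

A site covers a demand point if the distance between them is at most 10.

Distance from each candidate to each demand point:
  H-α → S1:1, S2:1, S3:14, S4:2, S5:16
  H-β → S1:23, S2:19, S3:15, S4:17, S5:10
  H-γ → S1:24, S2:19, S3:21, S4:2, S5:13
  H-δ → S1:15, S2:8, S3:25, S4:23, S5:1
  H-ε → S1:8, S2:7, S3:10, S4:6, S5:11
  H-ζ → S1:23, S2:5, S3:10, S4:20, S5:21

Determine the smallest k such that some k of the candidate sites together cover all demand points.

2

Coverage sets (demand points within 10 of each site):
  H-α: {S1, S2, S4}
  H-β: {S5}
  H-γ: {S4}
  H-δ: {S2, S5}
  H-ε: {S1, S2, S3, S4}
  H-ζ: {S2, S3}
No single site covers all 5 demand points.
But {H-β, H-ε} covers everything, so the minimum is 2.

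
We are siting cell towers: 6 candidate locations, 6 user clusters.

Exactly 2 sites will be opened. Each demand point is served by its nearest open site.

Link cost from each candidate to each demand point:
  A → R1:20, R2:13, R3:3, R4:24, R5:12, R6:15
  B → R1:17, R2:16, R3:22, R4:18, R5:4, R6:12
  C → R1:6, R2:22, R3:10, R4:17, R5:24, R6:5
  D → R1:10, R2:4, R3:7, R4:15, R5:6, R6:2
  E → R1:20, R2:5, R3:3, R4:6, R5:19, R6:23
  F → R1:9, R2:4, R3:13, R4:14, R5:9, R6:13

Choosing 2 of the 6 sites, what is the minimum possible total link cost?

31

Open {D, E}.
  R1→D 10, R2→D 4, R3→E 3, R4→E 6, R5→D 6, R6→D 2  ⇒ total 31.
Compare {A, D}: total 40.
Compare {C, D}: total 40.
No size-2 selection does better; minimum is 31.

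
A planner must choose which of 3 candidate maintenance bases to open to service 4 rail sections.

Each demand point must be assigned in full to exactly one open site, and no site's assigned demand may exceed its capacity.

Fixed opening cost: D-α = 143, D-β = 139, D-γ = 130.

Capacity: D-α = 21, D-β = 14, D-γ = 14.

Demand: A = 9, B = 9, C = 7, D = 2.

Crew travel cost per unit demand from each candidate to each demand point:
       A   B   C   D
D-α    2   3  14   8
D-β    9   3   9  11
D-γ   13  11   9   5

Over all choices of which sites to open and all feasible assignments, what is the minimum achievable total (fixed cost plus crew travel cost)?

Open {D-α, D-γ}; cheapest assignment that respects the capacities:
  D-α (cap 21, load 18): A, B — cost 9×2 + 9×3 = 45
  D-γ (cap 14, load 9): C, D — cost 7×9 + 2×5 = 73
  Shipping 118, fixed 273 → total 391.
  Any other capacity-feasible assignment to {D-α, D-γ} ships for at least 118.
Compare {D-α, D-β}: its best feasible assignment gives total 406.
Compare {D-α, D-β, D-γ}: its best feasible assignment gives total 530.
Every other set of open sites that can feasibly serve all demand totals ≥ 406 even under its best assignment. Minimum: 391.

391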